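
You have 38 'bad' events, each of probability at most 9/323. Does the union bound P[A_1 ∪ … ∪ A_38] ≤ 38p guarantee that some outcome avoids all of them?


Union bound: P[∪_{i=1}^{38} A_i] ≤ Σ_i P[A_i] ≤ 38·p = 38·(9/323) = 18/17.
Numerically: 18/17 ≈ 1.0588235.
Is 18/17 < 1? NO.
Since the bound 18/17 is ≥ 1, the union bound is uninformative here; it does NOT by itself certify existence.

38·p = 18/17 ≈ 1.0588235; existence NOT certified by the union bound.


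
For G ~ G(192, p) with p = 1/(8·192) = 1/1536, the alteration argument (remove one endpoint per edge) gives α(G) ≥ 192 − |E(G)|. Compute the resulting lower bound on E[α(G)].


E[|E(G)|] = C(192, 2)·p = 18336 · (1/1536) = 191/16.
E[α(G)] ≥ n − E[|E(G)|] = 192 − 191/16 = 2881/16.
Numerically: ≈ 180.06250.
(This is only a lower bound; the true E[α(G)] may be larger.)

E[α(G)] ≥ 2881/16 ≈ 180.06250.


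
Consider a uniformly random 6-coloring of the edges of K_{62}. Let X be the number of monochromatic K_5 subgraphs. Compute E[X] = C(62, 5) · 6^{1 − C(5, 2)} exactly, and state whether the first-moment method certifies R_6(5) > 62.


E[X] = C(62, 5) · 6^{1 − 10} = 6471002 · 6^{−9} = 6471002/10077696.
As a reduced fraction: E[X] = 3235501/5038848 ≈ 0.642111.
Is E[X] < 1? YES.
Since E[X] < 1, there exists a 6-coloring of K_{62} with no monochromatic K_5; hence R_6(5) > 62.

E[X] = 3235501/5038848 ≈ 0.642111; E[X] < 1, so R_6(5) > 62.


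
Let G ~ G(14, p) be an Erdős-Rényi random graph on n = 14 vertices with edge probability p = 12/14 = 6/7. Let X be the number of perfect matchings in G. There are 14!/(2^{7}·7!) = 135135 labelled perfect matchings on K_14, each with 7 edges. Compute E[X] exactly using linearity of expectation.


K_14 has 14!/(2^{7}·7!) = 135135 labelled perfect matchings.
For each such perfect matching H, let X_H = 1 if all 7 edges of H are present in G. Then P[X_H = 1] = p^{7} = (6/7)^{7} = 279936/823543.
By linearity: E[X] = Σ_H E[X_H] = 135135 · p^{7} = 135135 · 279936/823543 = 5404164480/117649.
Numerically: E[X] ≈ 4.59e+04.

E[X] = 135135 · (6/7)^{7} = 5404164480/117649 ≈ 4.59e+04.


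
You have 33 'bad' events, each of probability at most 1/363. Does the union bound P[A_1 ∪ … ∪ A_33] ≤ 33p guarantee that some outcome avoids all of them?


Union bound: P[∪_{i=1}^{33} A_i] ≤ Σ_i P[A_i] ≤ 33·p = 33·(1/363) = 1/11.
Numerically: 1/11 ≈ 0.0909091.
Is 1/11 < 1? YES.
Since P[∪ A_i] ≤ 1/11 < 1, the complement has P[∩ A_i^c] ≥ 1 − 1/11 = 10/11 > 0, so some outcome avoids every A_i.

33·p = 1/11 ≈ 0.0909091; existence CERTIFIED by the union bound.


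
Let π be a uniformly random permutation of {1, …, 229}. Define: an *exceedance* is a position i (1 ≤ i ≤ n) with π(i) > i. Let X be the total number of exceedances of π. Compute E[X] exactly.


Write X = Σ_{i=1}^{229} X_i, where X_i = 1_{π(i) > i}.
For each fixed i, π(i) is uniform over {1, …, 229} (marginal of a uniform permutation), so P[π(i) > i] = (n − i)/n. Summing: Σ_{i=1}^{229} (n − i)/n = (0 + 1 + … + 228)/229 = 229(229 − 1)/(2·229) = (229 − 1)/2.
Hence E[X] = Σ_{i=1}^{229} (229 − i)/229 = 114 ≈ 114.00000.

E[X] = 114 = 114.00000.


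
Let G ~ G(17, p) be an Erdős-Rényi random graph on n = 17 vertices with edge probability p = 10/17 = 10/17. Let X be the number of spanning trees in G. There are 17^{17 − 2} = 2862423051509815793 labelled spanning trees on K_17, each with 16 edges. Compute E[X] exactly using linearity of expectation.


K_17 has 17^{17 − 2} = 2862423051509815793 labelled spanning trees.
For each such spanning tree H, let X_H = 1 if all 16 edges of H are present in G. Then P[X_H = 1] = p^{16} = (10/17)^{16} = 10000000000000000/48661191875666868481.
Summing the indicators: E[X] = Σ_H E[X_H] = 2862423051509815793 · p^{16} = 2862423051509815793 · 10000000000000000/48661191875666868481 = 10000000000000000/17.
Numerically: E[X] ≈ 5.88e+14.

E[X] = 2862423051509815793 · (10/17)^{16} = 10000000000000000/17 ≈ 5.88e+14.


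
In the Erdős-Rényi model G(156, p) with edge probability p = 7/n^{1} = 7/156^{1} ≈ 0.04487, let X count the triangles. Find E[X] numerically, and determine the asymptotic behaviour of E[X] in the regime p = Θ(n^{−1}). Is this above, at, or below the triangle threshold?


Number of potential triangles: C(156, 3) = 620620.
Each occurs with probability p³ ≈ (0.04487)³ ≈ 9.034837e-05.
By linearity: E[X] = C(156, 3)·p³ ≈ 620620 · 9.034837e-05 ≈ 56.0720.
Here α = 1, so p = 7/n is exactly at the triangle threshold p ~ 1/n. Asymptotically E[X] → c³/6 = 7³/6 = 343/6 ≈ 57.1667, a bounded constant. In this regime the triangle count is asymptotically Poisson(c³/6).

E[X] ≈ 56.0720; in regime p = Θ(1/n^{1}) E[X] stays bounded (at the triangle threshold p ~ 1/n).


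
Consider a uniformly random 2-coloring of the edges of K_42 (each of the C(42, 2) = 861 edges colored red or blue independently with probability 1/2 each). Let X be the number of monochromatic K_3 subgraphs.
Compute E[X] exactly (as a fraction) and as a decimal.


Let X = Σ_S X_S over the C(42, 3) = 11480 subsets S of size 3, where X_S = 1 if the K_3 on S is monochromatic.
For a fixed S, the K_3 on S has C(3, 2) = 3 edges. P[all 3 edges red] = (1/2)^3, and likewise for blue, so P[monochromatic] = 2·(1/2)^3 = 2^{1 − 3} = 1/4.
By linearity: E[X] = C(42, 3) · 2^{1 − 3} = 11480 · 1/4 = 2870.
Numerically: E[X] ≈ 2870.00000.

E[X] = C(42,3)·2^(1−C(3,2)) = 2870 ≈ 2870.00000.


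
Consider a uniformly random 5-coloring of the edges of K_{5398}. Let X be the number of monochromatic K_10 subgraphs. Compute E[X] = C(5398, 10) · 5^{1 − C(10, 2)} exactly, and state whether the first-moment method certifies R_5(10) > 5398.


E[X] = C(5398, 10) · 5^{1 − 45} = 5740413564134635387185954535766 · 5^{−44} = 5740413564134635387185954535766/5684341886080801486968994140625.
As a reduced fraction: E[X] = 5740413564134635387185954535766/5684341886080801486968994140625 ≈ 1.009864.
Is E[X] < 1? NO.
Since E[X] ≥ 1, the first-moment bound is inconclusive at n = 5398; it does NOT by itself certify R_5(10) > 5398.

E[X] = 5740413564134635387185954535766/5684341886080801486968994140625 ≈ 1.009864; E[X] ≥ 1; first-moment method inconclusive here.


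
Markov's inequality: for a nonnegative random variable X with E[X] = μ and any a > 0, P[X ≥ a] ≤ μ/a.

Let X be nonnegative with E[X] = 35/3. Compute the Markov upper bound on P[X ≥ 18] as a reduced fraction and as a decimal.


μ = E[X] = 35/3, a = 18.
Markov: P[X ≥ 18] ≤ μ/a = (35/3)/18 = 35/54.
Numerically: ≈ 0.6481.
(Since a = 18 > μ = 11.6667, the bound 35/54 is < 1 and informative.)

P[X ≥ 18] ≤ 35/54 ≈ 0.6481.


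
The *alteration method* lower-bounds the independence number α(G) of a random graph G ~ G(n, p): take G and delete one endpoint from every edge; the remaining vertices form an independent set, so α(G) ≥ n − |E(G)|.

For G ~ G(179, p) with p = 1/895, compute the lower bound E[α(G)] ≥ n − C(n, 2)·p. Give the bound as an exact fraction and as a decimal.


E[|E(G)|] = C(179, 2)·p = 15931 · (1/895) = 89/5.
E[α(G)] ≥ n − E[|E(G)|] = 179 − 89/5 = 806/5.
Numerically: ≈ 161.200.
(This is only a lower bound; the true E[α(G)] may be larger.)

E[α(G)] ≥ 806/5 ≈ 161.200.


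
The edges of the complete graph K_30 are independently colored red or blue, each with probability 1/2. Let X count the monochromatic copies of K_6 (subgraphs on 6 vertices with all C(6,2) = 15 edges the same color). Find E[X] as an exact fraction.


Let X = Σ_S X_S over the C(30, 6) = 593775 subsets S of size 6, where X_S = 1 if the K_6 on S is monochromatic.
For a fixed S, the K_6 on S has C(6, 2) = 15 edges. P[all 15 edges red] = (1/2)^15, and likewise for blue, so P[monochromatic] = 2·(1/2)^15 = 2^{1 − 15} = 1/16384.
Summing: E[X] = C(30, 6) · 2^{1 − 15} = 593775 · 1/16384 = 593775/16384.
Numerically: E[X] ≈ 36.241.

E[X] = C(30,6)·2^(1−C(6,2)) = 593775/16384 ≈ 36.241.


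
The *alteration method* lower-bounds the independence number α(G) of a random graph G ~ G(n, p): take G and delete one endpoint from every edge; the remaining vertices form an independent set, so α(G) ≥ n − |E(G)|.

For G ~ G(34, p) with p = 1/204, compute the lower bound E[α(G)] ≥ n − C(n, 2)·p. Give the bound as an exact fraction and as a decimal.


E[|E(G)|] = C(34, 2)·p = 561 · (1/204) = 11/4.
E[α(G)] ≥ n − E[|E(G)|] = 34 − 11/4 = 125/4.
Numerically: ≈ 31.25000.
(This is only a lower bound; the true E[α(G)] may be larger.)

E[α(G)] ≥ 125/4 ≈ 31.25000.


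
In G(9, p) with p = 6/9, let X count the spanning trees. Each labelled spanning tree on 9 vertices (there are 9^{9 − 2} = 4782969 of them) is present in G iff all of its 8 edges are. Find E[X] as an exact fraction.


K_9 has 9^{9 − 2} = 4782969 labelled spanning trees.
For each such spanning tree H, let X_H = 1 if all 8 edges of H are present in G. Then P[X_H = 1] = p^{8} = (2/3)^{8} = 256/6561.
Summing the indicators: E[X] = Σ_H E[X_H] = 4782969 · p^{8} = 4782969 · 256/6561 = 186624.
Numerically: E[X] ≈ 1.8662e+05.

E[X] = 4782969 · (2/3)^{8} = 186624 ≈ 1.8662e+05.


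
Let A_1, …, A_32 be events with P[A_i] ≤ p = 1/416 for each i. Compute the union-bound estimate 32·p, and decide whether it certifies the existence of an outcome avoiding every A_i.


Union bound: P[∪_{i=1}^{32} A_i] ≤ Σ_i P[A_i] ≤ 32·p = 32·(1/416) = 1/13.
Numerically: 1/13 ≈ 0.077.
Is 1/13 < 1? YES.
Since P[∪ A_i] ≤ 1/13 < 1, the complement has P[∩ A_i^c] ≥ 1 − 1/13 = 12/13 > 0, so some outcome avoids every A_i.

32·p = 1/13 ≈ 0.077; existence CERTIFIED by the union bound.


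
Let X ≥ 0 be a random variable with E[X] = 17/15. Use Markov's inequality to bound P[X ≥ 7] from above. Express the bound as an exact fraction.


μ = E[X] = 17/15, a = 7.
Markov: P[X ≥ 7] ≤ μ/a = (17/15)/7 = 17/105.
Numerically: ≈ 0.1619.
(Since a = 7 > μ = 1.1333, the bound 17/105 is < 1 and informative.)

P[X ≥ 7] ≤ 17/105 ≈ 0.1619.


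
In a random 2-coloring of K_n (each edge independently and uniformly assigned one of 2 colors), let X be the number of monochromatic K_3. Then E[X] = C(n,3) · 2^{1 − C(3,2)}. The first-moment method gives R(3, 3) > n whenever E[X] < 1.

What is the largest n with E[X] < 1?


We need C(n, 3) · 2^{1 − 3} < 1, i.e. C(n, 3) < 2^{3 − 1} = 4.
Check values of n near the boundary:
  n = 3: C(3, 3) = 1; 1 < 4? YES
  n = 4: C(4, 3) = 4; 4 < 4? NO
  n = 5: C(5, 3) = 10; 10 < 4? NO
  n = 6: C(6, 3) = 20; 20 < 4? NO
The largest n with C(n, 3) < 4 is n = 3 (where E[X] = 1/4 ≈ 0.25000). Hence R(3, 3) > 3, i.e. R(3, 3) ≥ 4.

Largest n = 3; hence R(3, 3) > 3.


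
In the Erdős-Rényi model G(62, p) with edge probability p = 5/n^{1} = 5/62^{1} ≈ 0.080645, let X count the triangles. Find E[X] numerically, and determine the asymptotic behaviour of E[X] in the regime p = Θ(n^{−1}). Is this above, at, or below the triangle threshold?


Number of potential triangles: C(62, 3) = 37820.
Each occurs with probability p³ ≈ (0.080645)³ ≈ 5.2448726e-04.
By linearity: E[X] = C(62, 3)·p³ ≈ 37820 · 5.2448726e-04 ≈ 19.83611.
Here α = 1, so p = 5/n is exactly at the triangle threshold p ~ 1/n. Asymptotically E[X] → c³/6 = 5³/6 = 125/6 ≈ 20.83333, a bounded constant. In this regime the triangle count is asymptotically Poisson(c³/6).

E[X] ≈ 19.83611; in regime p = Θ(1/n^{1}) E[X] stays bounded (at the triangle threshold p ~ 1/n).


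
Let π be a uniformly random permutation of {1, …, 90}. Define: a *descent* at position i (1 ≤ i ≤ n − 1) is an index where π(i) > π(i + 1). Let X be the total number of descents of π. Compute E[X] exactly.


Write X = Σ X_I over i = 1, …, 89, with X_I the indicator of one descent.
There are 89 indicators.
For each fixed i, the pair (π(i), π(i+1)) is a uniformly random ordered pair of distinct values from {1, …, 90}; by symmetry P[π(i) > π(i+1)] = 1/2.
By linearity: E[X] = 89 · (1/2) = (90 − 1) · (1/2) = 89/2 ≈ 44.500.

E[X] = 89/2 = 44.500.


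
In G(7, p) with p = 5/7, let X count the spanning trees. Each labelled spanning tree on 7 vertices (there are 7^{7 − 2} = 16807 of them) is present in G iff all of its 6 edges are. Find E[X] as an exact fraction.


K_7 has 7^{7 − 2} = 16807 labelled spanning trees.
For each such spanning tree H, let X_H = 1 if all 6 edges of H are present in G. Then P[X_H = 1] = p^{6} = (5/7)^{6} = 15625/117649.
By linearity: E[X] = Σ_H E[X_H] = 16807 · p^{6} = 16807 · 15625/117649 = 15625/7.
Numerically: E[X] ≈ 2.23e+03.

E[X] = 16807 · (5/7)^{6} = 15625/7 ≈ 2.23e+03.


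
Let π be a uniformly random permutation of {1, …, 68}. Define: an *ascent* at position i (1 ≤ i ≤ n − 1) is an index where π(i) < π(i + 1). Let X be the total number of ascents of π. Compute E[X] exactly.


Write X = Σ X_I over i = 1, …, 67, with X_I the indicator of one ascent.
There are 67 indicators.
For each fixed i, the pair (π(i), π(i+1)) is a uniformly random ordered pair of distinct values from {1, …, 68}; by symmetry P[π(i) < π(i+1)] = 1/2.
By linearity: E[X] = 67 · (1/2) = (68 − 1) · (1/2) = 67/2 ≈ 33.500000.

E[X] = 67/2 = 33.500000.


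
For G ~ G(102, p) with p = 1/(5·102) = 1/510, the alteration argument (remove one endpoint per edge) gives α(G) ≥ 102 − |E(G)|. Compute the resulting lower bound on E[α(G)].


E[|E(G)|] = C(102, 2)·p = 5151 · (1/510) = 101/10.
E[α(G)] ≥ n − E[|E(G)|] = 102 − 101/10 = 919/10.
Numerically: ≈ 91.900000.
(This is only a lower bound; the true E[α(G)] may be larger.)

E[α(G)] ≥ 919/10 ≈ 91.900000.


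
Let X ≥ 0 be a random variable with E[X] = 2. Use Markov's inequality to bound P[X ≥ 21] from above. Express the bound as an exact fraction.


μ = E[X] = 2, a = 21.
Markov: P[X ≥ 21] ≤ μ/a = (2)/21 = 2/21.
Numerically: ≈ 0.09524.
(Since a = 21 > μ = 2.00000, the bound 2/21 is < 1 and informative.)

P[X ≥ 21] ≤ 2/21 ≈ 0.09524.


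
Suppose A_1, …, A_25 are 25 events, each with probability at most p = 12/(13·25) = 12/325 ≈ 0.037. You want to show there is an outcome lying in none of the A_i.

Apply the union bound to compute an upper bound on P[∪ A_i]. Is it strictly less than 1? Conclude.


Union bound: P[∪_{i=1}^{25} A_i] ≤ Σ_i P[A_i] ≤ 25·p = 25·(12/325) = 12/13.
Numerically: 12/13 ≈ 0.923.
Is 12/13 < 1? YES.
Since P[∪ A_i] ≤ 12/13 < 1, the complement has P[∩ A_i^c] ≥ 1 − 12/13 = 1/13 > 0, so some outcome avoids every A_i.

25·p = 12/13 ≈ 0.923; existence CERTIFIED by the union bound.


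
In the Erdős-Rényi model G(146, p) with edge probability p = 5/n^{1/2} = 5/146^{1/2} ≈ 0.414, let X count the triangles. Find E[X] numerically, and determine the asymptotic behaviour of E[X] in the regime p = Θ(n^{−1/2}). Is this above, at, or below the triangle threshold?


Number of potential triangles: C(146, 3) = 508080.
Each occurs with probability p³ ≈ (0.414)³ ≈ 7.08567e-02.
By linearity: E[X] = C(146, 3)·p³ ≈ 508080 · 7.08567e-02 ≈ 36000.856.
Since α = 1/2 < 1, p = c/n^{1/2} ≫ 1/n is above the triangle threshold p ~ 1/n. Asymptotically E[X] ~ (c³/6)·n^{3(1−α)} = (5³/6)·n^{1.5} → ∞; triangles are abundant w.h.p.

E[X] ≈ 36000.856; in regime p = Θ(1/n^{1/2}) E[X] diverges (above the triangle threshold p ~ 1/n).


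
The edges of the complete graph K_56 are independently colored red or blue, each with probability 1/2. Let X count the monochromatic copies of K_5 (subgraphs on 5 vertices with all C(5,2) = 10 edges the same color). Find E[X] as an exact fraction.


Let X = Σ_S X_S over the C(56, 5) = 3819816 subsets S of size 5, where X_S = 1 if the K_5 on S is monochromatic.
For a fixed S, the K_5 on S has C(5, 2) = 10 edges. P[all 10 edges red] = (1/2)^10, and likewise for blue, so P[monochromatic] = 2·(1/2)^10 = 2^{1 − 10} = 1/512.
By linearity of expectation: E[X] = C(56, 5) · 2^{1 − 10} = 3819816 · 1/512 = 477477/64.
Numerically: E[X] ≈ 7460.57812.

E[X] = C(56,5)·2^(1−C(5,2)) = 477477/64 ≈ 7460.57812.


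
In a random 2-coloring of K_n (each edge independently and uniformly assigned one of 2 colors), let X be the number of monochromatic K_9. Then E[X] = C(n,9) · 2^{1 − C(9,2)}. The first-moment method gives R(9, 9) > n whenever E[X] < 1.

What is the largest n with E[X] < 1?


We need C(n, 9) · 2^{1 − 36} < 1, i.e. C(n, 9) < 2^{36 − 1} = 34359738368.
Check values of n near the boundary:
  n = 61: C(61, 9) = 17341763505; 17341763505 < 34359738368? YES
  n = 62: C(62, 9) = 20286591270; 20286591270 < 34359738368? YES
  n = 63: C(63, 9) = 23667689815; 23667689815 < 34359738368? YES
  n = 64: C(64, 9) = 27540584512; 27540584512 < 34359738368? YES
  n = 65: C(65, 9) = 31966749880; 31966749880 < 34359738368? YES
  n = 66: C(66, 9) = 37014131440; 37014131440 < 34359738368? NO
  n = 67: C(67, 9) = 42757703560; 42757703560 < 34359738368? NO
  n = 68: C(68, 9) = 49280065120; 49280065120 < 34359738368? NO
The largest n with C(n, 9) < 34359738368 is n = 65 (where E[X] = 3995843735/4294967296 ≈ 0.9303549). Hence R(9, 9) > 65, i.e. R(9, 9) ≥ 66.

Largest n = 65; hence R(9, 9) > 65.


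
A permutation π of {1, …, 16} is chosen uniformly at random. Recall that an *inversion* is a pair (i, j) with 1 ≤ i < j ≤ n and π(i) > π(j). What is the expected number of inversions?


Write X = Σ X_I over the C(16, 2) = 120 pairs i < j, with X_I the indicator of one inversion.
There are 120 indicators.
For each fixed pair i < j, the values π(i) and π(j) are two distinct elements of {1, …, 16} in uniformly random order; by symmetry P[π(i) > π(j)] = 1/2.
By linearity: E[X] = 120 · (1/2) = C(16, 2) · (1/2) = 120/2 = 60 ≈ 60.0000.

E[X] = 60 = 60.0000.


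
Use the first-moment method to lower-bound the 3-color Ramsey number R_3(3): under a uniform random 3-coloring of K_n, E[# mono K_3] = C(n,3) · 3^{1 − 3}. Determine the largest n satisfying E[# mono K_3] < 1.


We need C(n, 3) · 3^{1 − 3} < 1, i.e. C(n, 3) < 3^{3 − 1} = 9.
Check values of n near the boundary:
  n = 3: C(3, 3) = 1; 1 < 9? YES
  n = 4: C(4, 3) = 4; 4 < 9? YES
  n = 5: C(5, 3) = 10; 10 < 9? NO
The largest n with C(n, 3) < 9 is n = 4 (where E[X] = 4/9 ≈ 0.4444444). Hence R_3(3) > 4, i.e. R_3(3) ≥ 5.

Largest n = 4; hence R_3(3) > 4.


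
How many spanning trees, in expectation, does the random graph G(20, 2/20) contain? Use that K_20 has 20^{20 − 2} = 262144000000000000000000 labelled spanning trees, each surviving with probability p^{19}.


K_20 has 20^{20 − 2} = 262144000000000000000000 labelled spanning trees.
For each such spanning tree H, let X_H = 1 if all 19 edges of H are present in G. Then P[X_H = 1] = p^{19} = (1/10)^{19} = 1/10000000000000000000.
Summing the indicators: E[X] = Σ_H E[X_H] = 262144000000000000000000 · p^{19} = 262144000000000000000000 · 1/10000000000000000000 = 131072/5.
Numerically: E[X] ≈ 2.621e+04.

E[X] = 262144000000000000000000 · (1/10)^{19} = 131072/5 ≈ 2.621e+04.


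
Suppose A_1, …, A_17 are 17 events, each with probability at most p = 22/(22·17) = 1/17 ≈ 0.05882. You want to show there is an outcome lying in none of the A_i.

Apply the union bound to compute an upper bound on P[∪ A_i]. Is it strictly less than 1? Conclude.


Union bound: P[∪_{i=1}^{17} A_i] ≤ Σ_i P[A_i] ≤ 17·p = 17·(1/17) = 1.
Numerically: 1 ≈ 1.00000.
Is 1 < 1? NO.
Since the bound 1 is ≥ 1, the union bound is uninformative here; it does NOT by itself certify existence.

17·p = 1 ≈ 1.00000; existence NOT certified by the union bound.


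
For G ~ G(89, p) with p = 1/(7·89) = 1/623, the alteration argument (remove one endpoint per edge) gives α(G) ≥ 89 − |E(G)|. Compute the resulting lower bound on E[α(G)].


E[|E(G)|] = C(89, 2)·p = 3916 · (1/623) = 44/7.
E[α(G)] ≥ n − E[|E(G)|] = 89 − 44/7 = 579/7.
Numerically: ≈ 82.7143.
(This is only a lower bound; the true E[α(G)] may be larger.)

E[α(G)] ≥ 579/7 ≈ 82.7143.


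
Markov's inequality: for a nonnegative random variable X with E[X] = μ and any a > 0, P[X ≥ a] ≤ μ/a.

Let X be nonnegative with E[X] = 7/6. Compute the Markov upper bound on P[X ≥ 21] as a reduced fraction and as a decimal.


μ = E[X] = 7/6, a = 21.
Markov: P[X ≥ 21] ≤ μ/a = (7/6)/21 = 1/18.
Numerically: ≈ 0.05556.
(Since a = 21 > μ = 1.16667, the bound 1/18 is < 1 and informative.)

P[X ≥ 21] ≤ 1/18 ≈ 0.05556.


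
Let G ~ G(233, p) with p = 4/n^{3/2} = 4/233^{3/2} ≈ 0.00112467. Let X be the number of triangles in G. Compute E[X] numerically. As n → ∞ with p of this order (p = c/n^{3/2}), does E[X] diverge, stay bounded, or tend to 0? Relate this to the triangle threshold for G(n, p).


Number of potential triangles: C(233, 3) = 2081156.
Each occurs with probability p³ ≈ (0.00112467)³ ≈ 1.42258534e-09.
By linearity: E[X] = C(233, 3)·p³ ≈ 2081156 · 1.42258534e-09 ≈ 0.002961.
Since α = 3/2 > 1, p = c/n^{3/2} = o(1/n) is below the triangle threshold p ~ 1/n. Asymptotically E[X] ~ (c³/6)·n^{3(1−α)} = (4³/6)·n^{-1.5} → 0, so by Markov's inequality G has no triangles w.h.p.

E[X] ≈ 0.002961; in regime p = Θ(1/n^{3/2}) E[X] tends to 0 (below the triangle threshold p ~ 1/n).


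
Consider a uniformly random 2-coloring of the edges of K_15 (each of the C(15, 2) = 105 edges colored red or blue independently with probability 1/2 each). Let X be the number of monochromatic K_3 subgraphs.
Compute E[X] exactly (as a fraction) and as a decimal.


Let X = Σ_S X_S over the C(15, 3) = 455 subsets S of size 3, where X_S = 1 if the K_3 on S is monochromatic.
For a fixed S, the K_3 on S has C(3, 2) = 3 edges. P[all 3 edges red] = (1/2)^3, and likewise for blue, so P[monochromatic] = 2·(1/2)^3 = 2^{1 − 3} = 1/4.
By linearity: E[X] = C(15, 3) · 2^{1 − 3} = 455 · 1/4 = 455/4.
Numerically: E[X] ≈ 113.7500.

E[X] = C(15,3)·2^(1−C(3,2)) = 455/4 ≈ 113.7500.


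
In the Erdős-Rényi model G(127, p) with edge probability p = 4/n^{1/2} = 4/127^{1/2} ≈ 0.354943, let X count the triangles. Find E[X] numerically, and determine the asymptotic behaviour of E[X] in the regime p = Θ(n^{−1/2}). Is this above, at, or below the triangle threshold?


Number of potential triangles: C(127, 3) = 333375.
Each occurs with probability p³ ≈ (0.354943)³ ≈ 4.47171784e-02.
By linearity: E[X] = C(127, 3)·p³ ≈ 333375 · 4.47171784e-02 ≈ 14907.589358.
Since α = 1/2 < 1, p = c/n^{1/2} ≫ 1/n is above the triangle threshold p ~ 1/n. Asymptotically E[X] ~ (c³/6)·n^{3(1−α)} = (4³/6)·n^{1.5} → ∞; triangles are abundant w.h.p.

E[X] ≈ 14907.589358; in regime p = Θ(1/n^{1/2}) E[X] diverges (above the triangle threshold p ~ 1/n).


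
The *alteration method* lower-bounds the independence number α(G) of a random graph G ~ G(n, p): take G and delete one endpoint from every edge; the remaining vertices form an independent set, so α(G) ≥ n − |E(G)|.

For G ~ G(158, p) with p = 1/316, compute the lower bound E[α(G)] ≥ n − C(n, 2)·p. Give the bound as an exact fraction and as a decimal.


E[|E(G)|] = C(158, 2)·p = 12403 · (1/316) = 157/4.
E[α(G)] ≥ n − E[|E(G)|] = 158 − 157/4 = 475/4.
Numerically: ≈ 118.750.
(This is only a lower bound; the true E[α(G)] may be larger.)

E[α(G)] ≥ 475/4 ≈ 118.750.


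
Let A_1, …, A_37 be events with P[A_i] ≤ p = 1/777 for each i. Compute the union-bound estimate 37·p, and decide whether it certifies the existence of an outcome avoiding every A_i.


Union bound: P[∪_{i=1}^{37} A_i] ≤ Σ_i P[A_i] ≤ 37·p = 37·(1/777) = 1/21.
Numerically: 1/21 ≈ 0.0476190.
Is 1/21 < 1? YES.
Since P[∪ A_i] ≤ 1/21 < 1, the complement has P[∩ A_i^c] ≥ 1 − 1/21 = 20/21 > 0, so some outcome avoids every A_i.

37·p = 1/21 ≈ 0.0476190; existence CERTIFIED by the union bound.


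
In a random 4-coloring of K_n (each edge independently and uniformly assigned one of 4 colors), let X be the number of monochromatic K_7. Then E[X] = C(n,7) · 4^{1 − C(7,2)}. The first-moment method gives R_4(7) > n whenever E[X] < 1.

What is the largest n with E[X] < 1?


We need C(n, 7) · 4^{1 − 21} < 1, i.e. C(n, 7) < 4^{21 − 1} = 1099511627776.
Check values of n near the boundary:
  n = 177: C(177, 7) = 957664425960; 957664425960 < 1099511627776? YES
  n = 178: C(178, 7) = 996867063280; 996867063280 < 1099511627776? YES
  n = 179: C(179, 7) = 1037437234460; 1037437234460 < 1099511627776? YES
  n = 180: C(180, 7) = 1079414463600; 1079414463600 < 1099511627776? YES
  n = 181: C(181, 7) = 1122839183400; 1122839183400 < 1099511627776? NO
The largest n with C(n, 7) < 1099511627776 is n = 180 (where E[X] = 67463403975/68719476736 ≈ 0.981722). Hence R_4(7) > 180, i.e. R_4(7) ≥ 181.

Largest n = 180; hence R_4(7) > 180.


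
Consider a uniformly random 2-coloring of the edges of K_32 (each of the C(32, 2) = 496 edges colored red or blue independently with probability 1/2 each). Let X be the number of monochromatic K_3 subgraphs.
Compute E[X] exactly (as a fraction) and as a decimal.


Let X = Σ_S X_S over the C(32, 3) = 4960 subsets S of size 3, where X_S = 1 if the K_3 on S is monochromatic.
For a fixed S, the K_3 on S has C(3, 2) = 3 edges. P[all 3 edges red] = (1/2)^3, and likewise for blue, so P[monochromatic] = 2·(1/2)^3 = 2^{1 − 3} = 1/4.
Summing: E[X] = C(32, 3) · 2^{1 − 3} = 4960 · 1/4 = 1240.
Numerically: E[X] ≈ 1240.000.

E[X] = C(32,3)·2^(1−C(3,2)) = 1240 ≈ 1240.000.


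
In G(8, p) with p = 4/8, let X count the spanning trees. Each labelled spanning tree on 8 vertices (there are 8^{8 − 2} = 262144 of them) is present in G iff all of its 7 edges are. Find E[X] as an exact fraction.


K_8 has 8^{8 − 2} = 262144 labelled spanning trees.
For each such spanning tree H, let X_H = 1 if all 7 edges of H are present in G. Then P[X_H = 1] = p^{7} = (1/2)^{7} = 1/128.
Summing the indicators: E[X] = Σ_H E[X_H] = 262144 · p^{7} = 262144 · 1/128 = 2048.
Numerically: E[X] ≈ 2048.

E[X] = 262144 · (1/2)^{7} = 2048 ≈ 2048.


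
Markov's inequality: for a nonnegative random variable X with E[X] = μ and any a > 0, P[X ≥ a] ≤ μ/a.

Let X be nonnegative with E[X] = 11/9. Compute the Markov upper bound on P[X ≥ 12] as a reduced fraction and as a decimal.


μ = E[X] = 11/9, a = 12.
Markov: P[X ≥ 12] ≤ μ/a = (11/9)/12 = 11/108.
Numerically: ≈ 0.101852.
(Since a = 12 > μ = 1.222222, the bound 11/108 is < 1 and informative.)

P[X ≥ 12] ≤ 11/108 ≈ 0.101852.


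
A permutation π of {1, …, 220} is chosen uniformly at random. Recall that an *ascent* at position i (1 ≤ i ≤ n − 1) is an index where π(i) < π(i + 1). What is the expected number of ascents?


Write X = Σ X_I over i = 1, …, 219, with X_I the indicator of one ascent.
There are 219 indicators.
For each fixed i, the pair (π(i), π(i+1)) is a uniformly random ordered pair of distinct values from {1, …, 220}; by symmetry P[π(i) < π(i+1)] = 1/2.
By linearity: E[X] = 219 · (1/2) = (220 − 1) · (1/2) = 219/2 ≈ 109.5000.

E[X] = 219/2 = 109.5000.


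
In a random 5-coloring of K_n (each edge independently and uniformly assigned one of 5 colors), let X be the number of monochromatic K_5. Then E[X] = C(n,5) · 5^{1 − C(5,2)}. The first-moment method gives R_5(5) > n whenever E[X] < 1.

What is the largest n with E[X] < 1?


We need C(n, 5) · 5^{1 − 10} < 1, i.e. C(n, 5) < 5^{10 − 1} = 1953125.
Check values of n near the boundary:
  n = 44: C(44, 5) = 1086008; 1086008 < 1953125? YES
  n = 45: C(45, 5) = 1221759; 1221759 < 1953125? YES
  n = 46: C(46, 5) = 1370754; 1370754 < 1953125? YES
  n = 47: C(47, 5) = 1533939; 1533939 < 1953125? YES
  n = 48: C(48, 5) = 1712304; 1712304 < 1953125? YES
  n = 49: C(49, 5) = 1906884; 1906884 < 1953125? YES
  n = 50: C(50, 5) = 2118760; 2118760 < 1953125? NO
  n = 51: C(51, 5) = 2349060; 2349060 < 1953125? NO
  n = 52: C(52, 5) = 2598960; 2598960 < 1953125? NO
The largest n with C(n, 5) < 1953125 is n = 49 (where E[X] = 1906884/1953125 ≈ 0.9763246). Hence R_5(5) > 49, i.e. R_5(5) ≥ 50.

Largest n = 49; hence R_5(5) > 49.


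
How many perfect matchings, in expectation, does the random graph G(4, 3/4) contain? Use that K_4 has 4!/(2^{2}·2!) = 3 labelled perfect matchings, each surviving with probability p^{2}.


K_4 has 4!/(2^{2}·2!) = 3 labelled perfect matchings.
For each such perfect matching H, let X_H = 1 if all 2 edges of H are present in G. Then P[X_H = 1] = p^{2} = (3/4)^{2} = 9/16.
By linearity of expectation: E[X] = Σ_H E[X_H] = 3 · p^{2} = 3 · 9/16 = 27/16.
Numerically: E[X] ≈ 1.6875.

E[X] = 3 · (3/4)^{2} = 27/16 ≈ 1.6875.


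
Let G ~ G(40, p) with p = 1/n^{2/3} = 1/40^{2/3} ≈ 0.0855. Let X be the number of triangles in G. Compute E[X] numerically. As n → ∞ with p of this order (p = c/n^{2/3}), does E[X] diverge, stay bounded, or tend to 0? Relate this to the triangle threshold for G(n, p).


Number of potential triangles: C(40, 3) = 9880.
Each occurs with probability p³ ≈ (0.0855)³ ≈ 6.250000e-04.
By linearity: E[X] = C(40, 3)·p³ ≈ 9880 · 6.250000e-04 ≈ 6.1750.
Since α = 2/3 < 1, p = c/n^{2/3} ≫ 1/n is above the triangle threshold p ~ 1/n. Asymptotically E[X] ~ (c³/6)·n^{3(1−α)} = (1³/6)·n^{1} → ∞; triangles are abundant w.h.p.

E[X] ≈ 6.1750; in regime p = Θ(1/n^{2/3}) E[X] diverges (above the triangle threshold p ~ 1/n).


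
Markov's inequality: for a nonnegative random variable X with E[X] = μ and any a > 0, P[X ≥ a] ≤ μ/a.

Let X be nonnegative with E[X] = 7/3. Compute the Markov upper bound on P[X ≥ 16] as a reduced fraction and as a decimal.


μ = E[X] = 7/3, a = 16.
Markov: P[X ≥ 16] ≤ μ/a = (7/3)/16 = 7/48.
Numerically: ≈ 0.1458.
(Since a = 16 > μ = 2.3333, the bound 7/48 is < 1 and informative.)

P[X ≥ 16] ≤ 7/48 ≈ 0.1458.


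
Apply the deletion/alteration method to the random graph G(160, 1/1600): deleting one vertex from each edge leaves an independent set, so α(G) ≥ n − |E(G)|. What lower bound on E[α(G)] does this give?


E[|E(G)|] = C(160, 2)·p = 12720 · (1/1600) = 159/20.
E[α(G)] ≥ n − E[|E(G)|] = 160 − 159/20 = 3041/20.
Numerically: ≈ 152.05000.
(This is only a lower bound; the true E[α(G)] may be larger.)

E[α(G)] ≥ 3041/20 ≈ 152.05000.


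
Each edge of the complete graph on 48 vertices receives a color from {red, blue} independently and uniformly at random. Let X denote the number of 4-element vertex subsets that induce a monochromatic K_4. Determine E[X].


Let X = Σ_S X_S over the C(48, 4) = 194580 subsets S of size 4, where X_S = 1 if the K_4 on S is monochromatic.
For a fixed S, the K_4 on S has C(4, 2) = 6 edges. P[all 6 edges red] = (1/2)^6, and likewise for blue, so P[monochromatic] = 2·(1/2)^6 = 2^{1 − 6} = 1/32.
By linearity of expectation: E[X] = C(48, 4) · 2^{1 − 6} = 194580 · 1/32 = 48645/8.
Numerically: E[X] ≈ 6080.6250.

E[X] = C(48,4)·2^(1−C(4,2)) = 48645/8 ≈ 6080.6250.


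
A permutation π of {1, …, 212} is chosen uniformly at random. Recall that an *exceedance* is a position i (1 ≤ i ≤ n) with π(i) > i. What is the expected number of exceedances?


Write X = Σ_{i=1}^{212} X_i, where X_i = 1_{π(i) > i}.
For each fixed i, π(i) is uniform over {1, …, 212} (marginal of a uniform permutation), so P[π(i) > i] = (n − i)/n. Summing: Σ_{i=1}^{212} (n − i)/n = (0 + 1 + … + 211)/212 = 212(212 − 1)/(2·212) = (212 − 1)/2.
Hence E[X] = Σ_{i=1}^{212} (212 − i)/212 = 211/2 ≈ 105.50000.

E[X] = 211/2 = 105.50000.


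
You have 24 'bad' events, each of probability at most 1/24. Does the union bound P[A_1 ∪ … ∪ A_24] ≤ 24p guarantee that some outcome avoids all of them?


Union bound: P[∪_{i=1}^{24} A_i] ≤ Σ_i P[A_i] ≤ 24·p = 24·(1/24) = 1.
Numerically: 1 ≈ 1.000.
Is 1 < 1? NO.
Since the bound 1 is ≥ 1, the union bound is uninformative here; it does NOT by itself certify existence.

24·p = 1 ≈ 1.000; existence NOT certified by the union bound.


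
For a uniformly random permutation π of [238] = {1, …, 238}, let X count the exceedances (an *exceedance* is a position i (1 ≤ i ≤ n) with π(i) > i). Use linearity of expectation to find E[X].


Write X = Σ_{i=1}^{238} X_i, where X_i = 1_{π(i) > i}.
For each fixed i, π(i) is uniform over {1, …, 238} (marginal of a uniform permutation), so P[π(i) > i] = (n − i)/n. Summing: Σ_{i=1}^{238} (n − i)/n = (0 + 1 + … + 237)/238 = 238(238 − 1)/(2·238) = (238 − 1)/2.
Hence E[X] = Σ_{i=1}^{238} (238 − i)/238 = 237/2 ≈ 118.50000.

E[X] = 237/2 = 118.50000.


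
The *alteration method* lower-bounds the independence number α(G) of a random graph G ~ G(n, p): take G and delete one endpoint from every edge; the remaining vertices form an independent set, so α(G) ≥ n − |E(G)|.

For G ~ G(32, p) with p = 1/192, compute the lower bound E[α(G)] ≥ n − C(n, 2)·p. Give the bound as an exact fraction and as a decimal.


E[|E(G)|] = C(32, 2)·p = 496 · (1/192) = 31/12.
E[α(G)] ≥ n − E[|E(G)|] = 32 − 31/12 = 353/12.
Numerically: ≈ 29.416667.
(This is only a lower bound; the true E[α(G)] may be larger.)

E[α(G)] ≥ 353/12 ≈ 29.416667.


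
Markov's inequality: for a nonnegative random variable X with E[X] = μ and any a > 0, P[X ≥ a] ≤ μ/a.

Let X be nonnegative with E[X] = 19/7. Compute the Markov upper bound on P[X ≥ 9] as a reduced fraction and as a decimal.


μ = E[X] = 19/7, a = 9.
Markov: P[X ≥ 9] ≤ μ/a = (19/7)/9 = 19/63.
Numerically: ≈ 0.3016.
(Since a = 9 > μ = 2.7143, the bound 19/63 is < 1 and informative.)

P[X ≥ 9] ≤ 19/63 ≈ 0.3016.


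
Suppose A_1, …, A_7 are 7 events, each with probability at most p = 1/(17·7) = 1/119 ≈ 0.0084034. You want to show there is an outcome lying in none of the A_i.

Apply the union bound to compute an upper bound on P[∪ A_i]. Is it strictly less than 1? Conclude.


Union bound: P[∪_{i=1}^{7} A_i] ≤ Σ_i P[A_i] ≤ 7·p = 7·(1/119) = 1/17.
Numerically: 1/17 ≈ 0.0588235.
Is 1/17 < 1? YES.
Since P[∪ A_i] ≤ 1/17 < 1, the complement has P[∩ A_i^c] ≥ 1 − 1/17 = 16/17 > 0, so some outcome avoids every A_i.

7·p = 1/17 ≈ 0.0588235; existence CERTIFIED by the union bound.


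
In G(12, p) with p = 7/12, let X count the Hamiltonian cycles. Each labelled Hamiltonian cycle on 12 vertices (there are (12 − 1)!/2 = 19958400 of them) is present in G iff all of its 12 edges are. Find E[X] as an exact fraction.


K_12 has (12 − 1)!/2 = 19958400 labelled Hamiltonian cycles.
For each such Hamiltonian cycle H, let X_H = 1 if all 12 edges of H are present in G. Then P[X_H = 1] = p^{12} = (7/12)^{12} = 13841287201/8916100448256.
By linearity: E[X] = Σ_H E[X_H] = 19958400 · p^{12} = 19958400 · 13841287201/8916100448256 = 26644477861925/859963392.
Numerically: E[X] ≈ 30983.

E[X] = 19958400 · (7/12)^{12} = 26644477861925/859963392 ≈ 30983.


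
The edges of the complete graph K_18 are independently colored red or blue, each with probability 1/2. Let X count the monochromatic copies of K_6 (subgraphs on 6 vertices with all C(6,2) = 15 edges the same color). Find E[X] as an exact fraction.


Let X = Σ_S X_S over the C(18, 6) = 18564 subsets S of size 6, where X_S = 1 if the K_6 on S is monochromatic.
For a fixed S, the K_6 on S has C(6, 2) = 15 edges. P[all 15 edges red] = (1/2)^15, and likewise for blue, so P[monochromatic] = 2·(1/2)^15 = 2^{1 − 15} = 1/16384.
By linearity of expectation: E[X] = C(18, 6) · 2^{1 − 15} = 18564 · 1/16384 = 4641/4096.
Numerically: E[X] ≈ 1.1331.

E[X] = C(18,6)·2^(1−C(6,2)) = 4641/4096 ≈ 1.1331.


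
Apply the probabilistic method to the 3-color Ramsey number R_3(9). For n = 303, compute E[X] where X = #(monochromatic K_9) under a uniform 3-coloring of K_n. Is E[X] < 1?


E[X] = C(303, 9) · 3^{1 − 36} = 52617706925494425 · 3^{−35} = 52617706925494425/50031545098999707.
As a reduced fraction: E[X] = 17539235641831475/16677181699666569 ≈ 1.0516906.
Is E[X] < 1? NO.
Since E[X] ≥ 1, the first-moment bound is inconclusive at n = 303; it does NOT by itself certify R_3(9) > 303.

E[X] = 17539235641831475/16677181699666569 ≈ 1.0516906; E[X] ≥ 1; first-moment method inconclusive here.


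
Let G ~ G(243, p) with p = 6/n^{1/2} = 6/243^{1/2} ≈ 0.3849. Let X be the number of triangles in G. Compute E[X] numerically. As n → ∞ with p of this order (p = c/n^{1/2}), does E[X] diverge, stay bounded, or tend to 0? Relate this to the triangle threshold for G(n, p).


Number of potential triangles: C(243, 3) = 2362041.
Each occurs with probability p³ ≈ (0.3849)³ ≈ 5.702225e-02.
By linearity: E[X] = C(243, 3)·p³ ≈ 2362041 · 5.702225e-02 ≈ 134688.8896.
Since α = 1/2 < 1, p = c/n^{1/2} ≫ 1/n is above the triangle threshold p ~ 1/n. Asymptotically E[X] ~ (c³/6)·n^{3(1−α)} = (6³/6)·n^{1.5} → ∞; triangles are abundant w.h.p.

E[X] ≈ 134688.8896; in regime p = Θ(1/n^{1/2}) E[X] diverges (above the triangle threshold p ~ 1/n).


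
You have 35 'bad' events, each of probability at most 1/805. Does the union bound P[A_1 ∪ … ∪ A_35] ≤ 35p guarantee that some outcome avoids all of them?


Union bound: P[∪_{i=1}^{35} A_i] ≤ Σ_i P[A_i] ≤ 35·p = 35·(1/805) = 1/23.
Numerically: 1/23 ≈ 0.0435.
Is 1/23 < 1? YES.
Since P[∪ A_i] ≤ 1/23 < 1, the complement has P[∩ A_i^c] ≥ 1 − 1/23 = 22/23 > 0, so some outcome avoids every A_i.

35·p = 1/23 ≈ 0.0435; existence CERTIFIED by the union bound.


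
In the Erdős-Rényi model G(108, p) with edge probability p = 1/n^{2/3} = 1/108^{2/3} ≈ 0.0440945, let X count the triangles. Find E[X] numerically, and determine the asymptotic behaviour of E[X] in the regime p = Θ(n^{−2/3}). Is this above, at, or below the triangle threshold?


Number of potential triangles: C(108, 3) = 204156.
Each occurs with probability p³ ≈ (0.0440945)³ ≈ 8.57338820e-05.
By linearity: E[X] = C(108, 3)·p³ ≈ 204156 · 8.57338820e-05 ≈ 17.503086.
Since α = 2/3 < 1, p = c/n^{2/3} ≫ 1/n is above the triangle threshold p ~ 1/n. Asymptotically E[X] ~ (c³/6)·n^{3(1−α)} = (1³/6)·n^{1} → ∞; triangles are abundant w.h.p.

E[X] ≈ 17.503086; in regime p = Θ(1/n^{2/3}) E[X] diverges (above the triangle threshold p ~ 1/n).


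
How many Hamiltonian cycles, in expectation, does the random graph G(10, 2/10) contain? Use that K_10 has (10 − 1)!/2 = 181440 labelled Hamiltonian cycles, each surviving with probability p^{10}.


K_10 has (10 − 1)!/2 = 181440 labelled Hamiltonian cycles.
For each such Hamiltonian cycle H, let X_H = 1 if all 10 edges of H are present in G. Then P[X_H = 1] = p^{10} = (1/5)^{10} = 1/9765625.
Summing the indicators: E[X] = Σ_H E[X_H] = 181440 · p^{10} = 181440 · 1/9765625 = 36288/1953125.
Numerically: E[X] ≈ 0.0185795.

E[X] = 181440 · (1/5)^{10} = 36288/1953125 ≈ 0.0185795.


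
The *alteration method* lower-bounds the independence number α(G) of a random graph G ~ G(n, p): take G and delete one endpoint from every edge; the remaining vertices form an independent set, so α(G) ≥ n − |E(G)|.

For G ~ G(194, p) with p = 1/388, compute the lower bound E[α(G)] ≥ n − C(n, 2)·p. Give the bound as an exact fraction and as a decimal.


E[|E(G)|] = C(194, 2)·p = 18721 · (1/388) = 193/4.
E[α(G)] ≥ n − E[|E(G)|] = 194 − 193/4 = 583/4.
Numerically: ≈ 145.750000.
(This is only a lower bound; the true E[α(G)] may be larger.)

E[α(G)] ≥ 583/4 ≈ 145.750000.


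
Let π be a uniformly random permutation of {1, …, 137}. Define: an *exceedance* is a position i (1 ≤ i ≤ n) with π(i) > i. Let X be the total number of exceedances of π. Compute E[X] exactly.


Write X = Σ_{i=1}^{137} X_i, where X_i = 1_{π(i) > i}.
For each fixed i, π(i) is uniform over {1, …, 137} (marginal of a uniform permutation), so P[π(i) > i] = (n − i)/n. Summing: Σ_{i=1}^{137} (n − i)/n = (0 + 1 + … + 136)/137 = 137(137 − 1)/(2·137) = (137 − 1)/2.
Hence E[X] = Σ_{i=1}^{137} (137 − i)/137 = 68 ≈ 68.0000.

E[X] = 68 = 68.0000.
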